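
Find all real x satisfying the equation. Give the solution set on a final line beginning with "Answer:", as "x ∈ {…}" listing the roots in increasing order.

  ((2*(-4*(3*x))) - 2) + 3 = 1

Step 1. [((2*(-4*(3*x))) - 2) + 3 = 1] subtract 3: x sits inside (… + 3), so sub: (2*(-4*(3*x))) - 2 = -2.
Step 2. [(2*(-4*(3*x))) - 2 = -2] 2 divides every term; factor it out, so factor: (-4*(3*x)) - 1 = -1.
Step 3. [(-4*(3*x)) - 1 = -1] 1 comes off first (add 1) ⇒ sub: -4*(3*x) = 0.
Step 4. [-4*(3*x) = 0] -4 out front; divide by -4 ⇒ div: 3*x = 0.
Step 5. [3*x = 0] 3 out front; divide by 3 ⇒ div: x = 0.

Answer: x ∈ {0}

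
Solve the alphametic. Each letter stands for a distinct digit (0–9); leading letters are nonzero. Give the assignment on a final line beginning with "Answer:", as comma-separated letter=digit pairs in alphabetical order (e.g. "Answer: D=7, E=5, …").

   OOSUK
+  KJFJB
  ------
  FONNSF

Step 1. [col 1: K + B ≡ F (mod 10)] several values work for B in column 1 (K + B ≡ F (mod 10), carry-in 0); try B=2, so B=2.
Step 2. [col 1: K + B ≡ F (mod 10)] F=1 is one option consistent with column 1 (K + B ≡ F (mod 10), carry-in 0) — take it, so F=1.
Step 3. [col 1: K + B ≡ F (mod 10)] column 1 reads K+B+carry(0)=F with B=2, F=1; with digits 1,2 already taken and all letters distinct, the only value for K is 9 ⇒ K=9.
Step 4. [col 2: U + J ≡ S (mod 10)] U=4 is one option consistent with column 2 (U + J ≡ S (mod 10), carry-in 1) — take it ⇒ U=4.
Step 5. [col 2: U + J ≡ S (mod 10)] no forcing yet in column 2 (carry-in 1); S=3 is free and consistent — try it, so S=3.
Step 6. [col 2: U + J ≡ S (mod 10)] column 2 reads U+J+carry(1)=S with U=4, S=3; with digits 1,2,3,4,9 already taken and all letters distinct, the only value for J is 8 ⇒ J=8.
Step 7. [col 3: S + F ≡ N (mod 10)] in column 3 we have S+F≡N with carry-in 1; given S=3, F=1 and digits 1,2,3,4,8,9 already taken and all letters distinct, that pins N to 5. So N=5.
Step 8. [col 4: O + J ≡ N (mod 10)] in column 4 we have O+J≡N with carry-in 0; given J=8, N=5 and digits 1,2,3,4,5,8,9 already taken and all letters distinct, that pins O to 7 ⇒ O=7.

Answer: B=2, F=1, J=8, K=9, N=5, O=7, S=3, U=4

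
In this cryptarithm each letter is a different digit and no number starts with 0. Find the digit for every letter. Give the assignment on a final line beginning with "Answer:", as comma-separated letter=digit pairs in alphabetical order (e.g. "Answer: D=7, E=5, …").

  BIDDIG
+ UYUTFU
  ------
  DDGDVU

Step 1. [col 1: G + U ≡ U (mod 10)] in column 1 we have G+U≡U with carry-in 0; given nothing yet and all letters distinct, none taken yet, that pins G to 0 ⇒ G=0.
Step 2. [col 1: G + U ≡ U (mod 10)] no forcing yet in column 1 (carry-in 0); U=3 is free and consistent — try it, so U=3.
Step 3. [col 2: I + F ≡ V (mod 10)] no forcing yet in column 2 (carry-in 0); V=1 is free and consistent — try it. So V=1.
Step 4. [col 2: I + F ≡ V (mod 10)] column 2 (I + F ≡ V (mod 10), carry-in 0) doesn't pin I yet; pick I=7 and continue, so I=7.
Step 5. [col 2: I + F ≡ V (mod 10)] in column 2 we have I+F≡V with carry-in 0; given I=7, V=1 and digits 0,1,3,7 already taken and all letters distinct, that pins F to 4 ⇒ F=4.
Step 6. [col 3: D + T ≡ D (mod 10)] column 3: given nothing yet, carry-in 1, and digits 0,1,3,4,7 already taken and all letters distinct, D+T≡D (mod 10) forces T=9, so T=9.
Step 7. [col 3: D + T ≡ D (mod 10)] no forcing yet in column 3 (carry-in 1); D=6 is free and consistent — try it ⇒ D=6.
Step 8. [col 5: I + Y ≡ D (mod 10)] from column 5 (I=7, D=6, carry-in 1, digits 0,1,3,4,6,7,9 already taken and all letters distinct): Y must equal 8. So Y=8.
Step 9. [col 6: B + U ≡ D (mod 10)] column 6 reads B+U+carry(1)=D with U=3, D=6; with digits 0,1,3,4,6,7,8,9 already taken and all letters distinct, the only value for B is 2, so B=2.

Answer: B=2, D=6, F=4, G=0, I=7, T=9, U=3, V=1, Y=8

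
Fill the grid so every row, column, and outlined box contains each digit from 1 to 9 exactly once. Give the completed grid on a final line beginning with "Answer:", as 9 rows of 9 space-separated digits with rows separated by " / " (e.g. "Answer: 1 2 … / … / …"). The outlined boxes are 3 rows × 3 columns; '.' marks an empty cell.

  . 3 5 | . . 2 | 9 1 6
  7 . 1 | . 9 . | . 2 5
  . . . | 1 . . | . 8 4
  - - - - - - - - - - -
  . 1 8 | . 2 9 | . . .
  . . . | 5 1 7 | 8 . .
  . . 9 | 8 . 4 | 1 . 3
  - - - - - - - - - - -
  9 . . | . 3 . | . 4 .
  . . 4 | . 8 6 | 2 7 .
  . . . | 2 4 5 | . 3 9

Step 1. [r9c7∈{6}] r9c7's peers cover all but 6. So r9c7=6.
Step 2. [r6c5∈{6}] only 6 remains possible at r6c5 ⇒ r6c5=6.
Step 3. [r6c2∈{2,5,7}] 7 has one home in row 6: r6c2. So r6c2=7.
Step 4. [r6c1∈{2,5}] row 6 places 2 nowhere but r6c1 ⇒ r6c1=2.
Step 5. [r4c1∈{3,4,5,6}] in box 4, 5 fits only at r4c1 ⇒ r4c1=5.
Step 6. [r3c1∈{6}] nothing but 6 survives at r3c1. So r3c1=6.
Step 7. [r2c7∈{3}] nothing but 3 survives at r2c7. So r2c7=3.
Step 8. [r1c1∈{4,8}] across row 1, 8 lands solely at r1c1 ⇒ r1c1=8.
Step 9. [r2c2∈{4}] r2c2 is down to just 4, so r2c2=4.
Step 10. [r5c2∈{6}] only 6 remains possible at r5c2. So r5c2=6.
Step 11. [r7c9∈{1,8}] col 9 places 8 nowhere but r7c9. So r7c9=8.
Step 12. [r7c3∈{2,6,7}] across row 7, 6 lands solely at r7c3 ⇒ r7c3=6.
Step 13. [r3c7∈{7}] only 7 remains possible at r3c7. So r3c7=7.
Step 14. [r8c1∈{1,3}] r8c1 is the only open cell in row 8 admitting 3. So r8c1=3.
Step 15. [r7c2∈{2,5}] in row 7, 2 fits only at r7c2 ⇒ r7c2=2.
Step 16. [r1c5∈{7}] r1c5 is down to just 7, so r1c5=7.
Step 17. [r4c4∈{3}] r4c4 has the single candidate 3 ⇒ r4c4=3.
Step 18. [r7c4∈{7}] r7c4's peers cover all but 7. So r7c4=7.
Step 19. [r4c9∈{7}] nothing but 7 survives at r4c9. So r4c9=7.
Step 20. [r2c6∈{8}] only 8 remains possible at r2c6, so r2c6=8.
Step 21. [r2c4∈{6}] only 6 remains possible at r2c4 ⇒ r2c4=6.
Step 22. [r9c2∈{8}] r9c2's peers cover all but 8 ⇒ r9c2=8.
Step 23. [r8c9∈{1}] nothing but 1 survives at r8c9, so r8c9=1.
Step 24. [r1c4∈{4}] only 4 remains possible at r1c4 ⇒ r1c4=4.
Step 25. [r4c7∈{4}] r4c7's peers cover all but 4. So r4c7=4.
Step 26. [r9c3∈{7}] r9c3 is down to just 7. So r9c3=7.
Step 27. [r3c3∈{2}] only 2 remains possible at r3c3. So r3c3=2.
Step 28. [r7c6∈{1}] only 1 remains possible at r7c6. So r7c6=1.
Step 29. [r6c8∈{5}] r6c8 is down to just 5 ⇒ r6c8=5.
Step 30. [r4c8∈{6}] r4c8's peers cover all but 6, so r4c8=6.
Step 31. [r3c2∈{9}] nothing but 9 survives at r3c2. So r3c2=9.
Step 32. [r5c8∈{9}] only 9 remains possible at r5c8, so r5c8=9.
Step 33. [r3c5∈{5}] r3c5's peers cover all but 5. So r3c5=5.
Step 34. [r7c7∈{5}] r7c7 has the single candidate 5. So r7c7=5.
Step 35. [r8c4∈{9}] r8c4 is down to just 9, so r8c4=9.
Step 36. [r8c2∈{5}] only 5 remains possible at r8c2, so r8c2=5.
Step 37. [r5c3∈{3}] r5c3's peers cover all but 3. So r5c3=3.
Step 38. [r5c9∈{2}] r5c9 is down to just 2 ⇒ r5c9=2.
Step 39. [r3c6∈{3}] nothing but 3 survives at r3c6 ⇒ r3c6=3.
Step 40. [r5c1∈{4}] nothing but 4 survives at r5c1, so r5c1=4.
Step 41. [r9c1∈{1}] only 1 remains possible at r9c1. So r9c1=1.

Answer: 8 3 5 4 7 2 9 1 6 / 7 4 1 6 9 8 3 2 5 / 6 9 2 1 5 3 7 8 4 / 5 1 8 3 2 9 4 6 7 / 4 6 3 5 1 7 8 9 2 / 2 7 9 8 6 4 1 5 3 / 9 2 6 7 3 1 5 4 8 / 3 5 4 9 8 6 2 7 1 / 1 8 7 2 4 5 6 3 9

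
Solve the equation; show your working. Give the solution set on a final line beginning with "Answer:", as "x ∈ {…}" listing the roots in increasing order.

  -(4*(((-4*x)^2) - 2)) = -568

Step 1. [-(4*(((-4*x)^2) - 2)) = -568] flip signs both sides ⇒ neg: 4*(((-4*x)^2) - 2) = 568.
Step 2. [4*(((-4*x)^2) - 2) = 568] divide by the outer 4, so div: ((-4*x)^2) - 2 = 142.
Step 3. [((-4*x)^2) - 2 = 142] -2 is outermost — add 2 both sides. So sub: (-4*x)^2 = 144.
Step 4. [(-4*x)^2 = 144] LHS squared, RHS 144 ≥ 0: apply √ (±). So sqrt: -4*x = 12 or -12.
Step 5. [-4*x = 12 or -12] -4 out front; divide by -4. So div: x = -3 or 3.

Answer: x ∈ {-3, 3}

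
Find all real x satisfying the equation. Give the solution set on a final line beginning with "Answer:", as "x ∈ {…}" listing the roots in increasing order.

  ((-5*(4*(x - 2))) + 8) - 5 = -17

Step 1. [((-5*(4*(x - 2))) + 8) - 5 = -17] add 5: x sits inside (… - 5). So sub: (-5*(4*(x - 2))) + 8 = -12.
Step 2. [(-5*(4*(x - 2))) + 8 = -12] +8 is outermost — subtract 8 both sides ⇒ sub: -5*(4*(x - 2)) = -20.
Step 3. [-5*(4*(x - 2)) = -20] LHS = -5·(…); ÷-5 both sides. So div: 4*(x - 2) = 4.
Step 4. [4*(x - 2) = 4] 4·(inner) — divide through by 4. So div: x - 2 = 1.
Step 5. [x - 2 = 1] the outer -2 inverts by adding 2 ⇒ sub: x = 3.

Answer: x ∈ {3}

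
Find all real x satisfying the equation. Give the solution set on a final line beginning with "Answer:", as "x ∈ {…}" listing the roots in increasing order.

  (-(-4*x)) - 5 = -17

Step 1. [(-(-4*x)) - 5 = -17] -5 is outermost — add 5 both sides, so sub: -(-4*x) = -12.
Step 2. [-(-4*x) = -12] LHS negated; negate both sides ⇒ neg: -4*x = 12.
Step 3. [-4*x = 12] -4 out front; divide by -4, so div: x = -3.

Answer: x ∈ {-3}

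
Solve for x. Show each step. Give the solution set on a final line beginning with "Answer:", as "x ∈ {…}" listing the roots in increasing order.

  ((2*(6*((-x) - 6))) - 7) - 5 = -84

Step 1. [((2*(6*((-x) - 6))) - 7) - 5 = -84] -5 is outermost — add 5 both sides, so sub: (2*(6*((-x) - 6))) - 7 = -79.
Step 2. [(2*(6*((-x) - 6))) - 7 = -79] add 7: x sits inside (… - 7) ⇒ sub: 2*(6*((-x) - 6)) = -72.
Step 3. [2*(6*((-x) - 6)) = -72] 2 out front; divide by 2 ⇒ div: 6*((-x) - 6) = -36.
Step 4. [6*((-x) - 6) = -36] 6·(inner) — divide through by 6. So div: (-x) - 6 = -6.
Step 5. [(-x) - 6 = -6] the outer -6 inverts by adding 6. So sub: -x = 0.
Step 6. [-x = 0] leading − — multiply by −1. So neg: x = 0.

Answer: x ∈ {0}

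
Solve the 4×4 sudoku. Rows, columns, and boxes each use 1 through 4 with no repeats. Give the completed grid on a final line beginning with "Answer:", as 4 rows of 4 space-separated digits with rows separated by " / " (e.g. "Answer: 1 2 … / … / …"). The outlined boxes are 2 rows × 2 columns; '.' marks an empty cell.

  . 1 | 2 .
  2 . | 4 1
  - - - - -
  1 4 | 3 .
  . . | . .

Step 1. [r4c1∈{3}] r4c1 is down to just 3. So r4c1=3.
Step 2. [r4c2∈{2}] nothing but 2 survives at r4c2, so r4c2=2.
Step 3. [r4c3∈{1}] only 1 remains possible at r4c3 ⇒ r4c3=1.
Step 4. [r4c4∈{4}] nothing but 4 survives at r4c4. So r4c4=4.
Step 5. [r1c1∈{4}] r1c1 is down to just 4 ⇒ r1c1=4.
Step 6. [r3c4∈{2}] nothing but 2 survives at r3c4. So r3c4=2.
Step 7. [r2c2∈{3}] r2c2's peers cover all but 3 ⇒ r2c2=3.
Step 8. [r1c4∈{3}] r1c4's peers cover all but 3. So r1c4=3.

Answer: 4 1 2 3 / 2 3 4 1 / 1 4 3 2 / 3 2 1 4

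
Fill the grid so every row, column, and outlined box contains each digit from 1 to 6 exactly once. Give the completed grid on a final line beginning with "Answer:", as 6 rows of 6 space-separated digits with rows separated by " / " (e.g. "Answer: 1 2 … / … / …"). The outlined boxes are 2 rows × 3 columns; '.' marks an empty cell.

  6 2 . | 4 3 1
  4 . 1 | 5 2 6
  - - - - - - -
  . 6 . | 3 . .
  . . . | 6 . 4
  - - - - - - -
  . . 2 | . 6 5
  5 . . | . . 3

Step 1. [r4c2∈{1,3,5}] 5 has one home in col 2: r4c2 ⇒ r4c2=5.
Step 2. [r5c4∈{1}] r5c4's peers cover all but 1, so r5c4=1.
Step 3. [r5c2∈{3,4}] row 5 places 4 nowhere but r5c2 ⇒ r5c2=4.
Step 4. [r4c1∈{1,2,3}] row 4 places 2 nowhere but r4c1, so r4c1=2.
Step 5. [r3c5∈{1,5}] 5 has one home in row 3: r3c5. So r3c5=5.
Step 6. [r5c1∈{3}] r5c1 has the single candidate 3, so r5c1=3.
Step 7. [r6c2∈{1}] r6c2's peers cover all but 1, so r6c2=1.
Step 8. [r2c2∈{3}] only 3 remains possible at r2c2. So r2c2=3.
Step 9. [r6c3∈{6}] r6c3 is down to just 6, so r6c3=6.
Step 10. [r3c3∈{4}] r3c3's peers cover all but 4, so r3c3=4.
Step 11. [r3c1∈{1}] r3c1 has the single candidate 1, so r3c1=1.
Step 12. [r6c4∈{2}] r6c4's peers cover all but 2 ⇒ r6c4=2.
Step 13. [r4c5∈{1}] r4c5 is down to just 1 ⇒ r4c5=1.
Step 14. [r4c3∈{3}] r4c3's peers cover all but 3 ⇒ r4c3=3.
Step 15. [r6c5∈{4}] nothing but 4 survives at r6c5 ⇒ r6c5=4.
Step 16. [r1c3∈{5}] r1c3 is down to just 5, so r1c3=5.
Step 17. [r3c6∈{2}] r3c6 has the single candidate 2 ⇒ r3c6=2.

Answer: 6 2 5 4 3 1 / 4 3 1 5 2 6 / 1 6 4 3 5 2 / 2 5 3 6 1 4 / 3 4 2 1 6 5 / 5 1 6 2 4 3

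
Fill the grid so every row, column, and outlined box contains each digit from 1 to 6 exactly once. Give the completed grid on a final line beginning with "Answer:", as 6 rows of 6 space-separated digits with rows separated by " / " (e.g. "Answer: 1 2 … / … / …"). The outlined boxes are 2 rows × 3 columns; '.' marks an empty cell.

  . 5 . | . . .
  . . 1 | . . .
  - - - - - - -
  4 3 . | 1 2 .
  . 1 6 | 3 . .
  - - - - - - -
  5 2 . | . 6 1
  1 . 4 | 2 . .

Step 1. [r2c2∈{4,6}] 4 has one home in col 2: r2c2 ⇒ r2c2=4.
Step 2. [r1c3∈{2,3}] col 3 places 2 nowhere but r1c3. So r1c3=2.
Step 3. [r2c4∈{5,6}] r2c4 is the only open cell in col 4 admitting 5, so r2c4=5.
Step 4. [r2c5∈{3}] only 3 remains possible at r2c5. So r2c5=3.
Step 5. [r1c4∈{4,6}] col 4 places 6 nowhere but r1c4. So r1c4=6.
Step 6. [r6c5∈{5}] r6c5 has the single candidate 5, so r6c5=5.
Step 7. [r1c6∈{4}] r1c6 has the single candidate 4. So r1c6=4.
Step 8. [r3c6∈{5,6}] in row 3, 6 fits only at r3c6 ⇒ r3c6=6.
Step 9. [r5c3∈{3}] only 3 remains possible at r5c3 ⇒ r5c3=3.
Step 10. [r1c1∈{3}] nothing but 3 survives at r1c1. So r1c1=3.
Step 11. [r5c4∈{4}] r5c4's peers cover all but 4 ⇒ r5c4=4.
Step 12. [r1c5∈{1}] only 1 remains possible at r1c5, so r1c5=1.
Step 13. [r4c1∈{2}] nothing but 2 survives at r4c1 ⇒ r4c1=2.
Step 14. [r6c6∈{3}] r6c6 has the single candidate 3. So r6c6=3.
Step 15. [r4c6∈{5}] only 5 remains possible at r4c6. So r4c6=5.
Step 16. [r2c6∈{2}] r2c6 has the single candidate 2, so r2c6=2.
Step 17. [r2c1∈{6}] r2c1 is down to just 6. So r2c1=6.
Step 18. [r4c5∈{4}] r4c5 has the single candidate 4. So r4c5=4.
Step 19. [r3c3∈{5}] r3c3's peers cover all but 5. So r3c3=5.
Step 20. [r6c2∈{6}] r6c2's peers cover all but 6 ⇒ r6c2=6.

Answer: 3 5 2 6 1 4 / 6 4 1 5 3 2 / 4 3 5 1 2 6 / 2 1 6 3 4 5 / 5 2 3 4 6 1 / 1 6 4 2 5 3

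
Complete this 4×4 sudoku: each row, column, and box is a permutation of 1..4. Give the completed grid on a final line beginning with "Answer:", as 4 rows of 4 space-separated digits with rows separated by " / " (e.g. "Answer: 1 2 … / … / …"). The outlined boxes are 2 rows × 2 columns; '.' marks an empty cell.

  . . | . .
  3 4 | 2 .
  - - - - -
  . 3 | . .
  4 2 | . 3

Step 1. [r3c1∈{1}] r3c1 has the single candidate 1. So r3c1=1.
Step 2. [r3c3∈{4}] only 4 remains possible at r3c3 ⇒ r3c3=4.
Step 3. [r2c4∈{1}] r2c4 has the single candidate 1. So r2c4=1.
Step 4. [r1c3∈{3}] r1c3 has the single candidate 3. So r1c3=3.
Step 5. [r4c3∈{1}] r4c3 is down to just 1 ⇒ r4c3=1.
Step 6. [r1c2∈{1}] r1c2 has the single candidate 1. So r1c2=1.
Step 7. [r3c4∈{2}] r3c4 has the single candidate 2 ⇒ r3c4=2.
Step 8. [r1c4∈{4}] nothing but 4 survives at r1c4, so r1c4=4.
Step 9. [r1c1∈{2}] r1c1 has the single candidate 2 ⇒ r1c1=2.

Answer: 2 1 3 4 / 3 4 2 1 / 1 3 4 2 / 4 2 1 3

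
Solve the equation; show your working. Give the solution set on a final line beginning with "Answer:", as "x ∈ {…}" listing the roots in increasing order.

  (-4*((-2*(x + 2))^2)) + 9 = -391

Step 1. [(-4*((-2*(x + 2))^2)) + 9 = -391] +9 is outermost — subtract 9 both sides, so sub: -4*((-2*(x + 2))^2) = -400.
Step 2. [-4*((-2*(x + 2))^2) = -400] -4·(inner) — divide through by -4, so div: (-2*(x + 2))^2 = 100.
Step 3. [(-2*(x + 2))^2 = 100] LHS squared, RHS 100 ≥ 0: apply √ (±), so sqrt: -2*(x + 2) = 10 or -10.
Step 4. [-2*(x + 2) = 10 or -10] LHS = -2·(…); ÷-2 both sides ⇒ div: x + 2 = -5 or 5.
Step 5. [x + 2 = -5 or 5] subtract 2: x sits inside (… + 2) ⇒ sub: x = -7 or 3.

Answer: x ∈ {-7, 3}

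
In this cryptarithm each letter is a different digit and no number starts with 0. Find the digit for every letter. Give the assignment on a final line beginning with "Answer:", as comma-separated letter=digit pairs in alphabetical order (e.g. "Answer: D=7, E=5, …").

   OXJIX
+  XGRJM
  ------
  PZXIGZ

Step 1. [col 1: X + M ≡ Z (mod 10)] column 1 (X + M ≡ Z (mod 10), carry-in 0) doesn't pin Z yet; pick Z=3 and continue. So Z=3.
Step 2. [P] P is the leading digit of a 6-digit sum of two 5-digit numbers; the final carry is exactly 1 ⇒ P=1.
Step 3. [col 1: X + M ≡ Z (mod 10)] several values work for X in column 1 (X + M ≡ Z (mod 10), carry-in 0); try X=7, so X=7.
Step 4. [col 1: X + M ≡ Z (mod 10)] column 1 reads X+M+carry(0)=Z with X=7, Z=3; with digits 1,3,7 already taken and all letters distinct, the only value for M is 6. So M=6.
Step 5. [col 2: I + J ≡ G (mod 10)] no forcing yet in column 2 (carry-in 1); G=9 is free and consistent — try it ⇒ G=9.
Step 6. [col 2: I + J ≡ G (mod 10)] column 2 (I + J ≡ G (mod 10), carry-in 1) doesn't pin J yet; pick J=8 and continue ⇒ J=8.
Step 7. [col 2: I + J ≡ G (mod 10)] from column 2 (J=8, G=9, carry-in 1, digits 1,3,6,7,8,9 already taken and all letters distinct): I must equal 0, so I=0.
Step 8. [col 3: J + R ≡ I (mod 10)] in column 3 we have J+R≡I with carry-in 0; given J=8, I=0 and digits 0,1,3,6,7,8,9 already taken and all letters distinct, that pins R to 2, so R=2.
Step 9. [col 5: O + X ≡ Z (mod 10)] in column 5 we have O+X≡Z with carry-in 1; given X=7, Z=3 and digits 0,1,2,3,6,7,8,9 already taken and all letters distinct, that pins O to 5. So O=5.

Answer: G=9, I=0, J=8, M=6, O=5, P=1, R=2, X=7, Z=3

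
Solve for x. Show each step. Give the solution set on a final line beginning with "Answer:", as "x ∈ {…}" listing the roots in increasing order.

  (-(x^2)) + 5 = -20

Step 1. [(-(x^2)) + 5 = -20] the outer +5 inverts by subtracting 5, so sub: -(x^2) = -25.
Step 2. [-(x^2) = -25] flip signs both sides, so neg: x^2 = 25.
Step 3. [x^2 = 25] √ both sides: 25 ≥ 0 gives two branches, so sqrt: x = 5 or -5.

Answer: x ∈ {-5, 5}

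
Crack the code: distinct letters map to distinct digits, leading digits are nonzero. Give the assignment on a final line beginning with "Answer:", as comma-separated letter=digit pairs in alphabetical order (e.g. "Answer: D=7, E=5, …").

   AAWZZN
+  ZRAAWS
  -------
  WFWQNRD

Step 1. [col 1: N + S ≡ D (mod 10)] column 1 (N + S ≡ D (mod 10), carry-in 0) doesn't pin S yet; pick S=6 and continue ⇒ S=6.
Step 2. [col 1: N + S ≡ D (mod 10)] no forcing yet in column 1 (carry-in 0); N=9 is free and consistent — try it ⇒ N=9.
Step 3. [W] the sum has 7 digits but both addends have 6; that extra leading digit W is the final carry, namely 1. So W=1.
Step 4. [col 1: N + S ≡ D (mod 10)] column 1 reads N+S+carry(0)=D with N=9, S=6; with digits 1,6,9 already taken and all letters distinct, the only value for D is 5, so D=5.
Step 5. [col 2: Z + W ≡ R (mod 10)] several values work for R in column 2 (Z + W ≡ R (mod 10), carry-in 1); try R=4. So R=4.
Step 6. [col 2: Z + W ≡ R (mod 10)] in column 2 we have Z+W≡R with carry-in 1; given W=1, R=4 and digits 1,4,5,6,9 already taken and all letters distinct, that pins Z to 2. So Z=2.
Step 7. [col 3: Z + A ≡ N (mod 10)] column 3: given Z=2, N=9, carry-in 0, and digits 1,2,4,5,6,9 already taken and all letters distinct, Z+A≡N (mod 10) forces A=7, so A=7.
Step 8. [col 4: W + A ≡ Q (mod 10)] in column 4 we have W+A≡Q with carry-in 0; given W=1, A=7 and digits 1,2,4,5,6,7,9 already taken and all letters distinct, that pins Q to 8, so Q=8.
Step 9. [col 6: A + Z ≡ F (mod 10)] in column 6 we have A+Z≡F with carry-in 1; given A=7, Z=2 and digits 1,2,4,5,6,7,8,9 already taken and all letters distinct, that pins F to 0. So F=0.

Answer: A=7, D=5, F=0, N=9, Q=8, R=4, S=6, W=1, Z=2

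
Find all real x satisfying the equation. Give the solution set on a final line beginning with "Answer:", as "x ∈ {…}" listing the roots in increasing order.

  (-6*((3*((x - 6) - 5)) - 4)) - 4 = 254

Step 1. [(-6*((3*((x - 6) - 5)) - 4)) - 4 = 254] peel the -4: add 4 from each side. So sub: -6*((3*((x - 6) - 5)) - 4) = 258.
Step 2. [-6*((3*((x - 6) - 5)) - 4) = 258] LHS = -6·(…); ÷-6 both sides, so div: (3*((x - 6) - 5)) - 4 = -43.
Step 3. [(3*((x - 6) - 5)) - 4 = -43] peel the -4: add 4 from each side. So sub: 3*((x - 6) - 5) = -39.
Step 4. [3*((x - 6) - 5) = -39] LHS = 3·(…); ÷3 both sides ⇒ div: (x - 6) - 5 = -13.
Step 5. [(x - 6) - 5 = -13] 5 comes off first (add 5) ⇒ sub: x - 6 = -8.
Step 6. [x - 6 = -8] peel the -6: add 6 from each side ⇒ sub: x = -2.

Answer: x ∈ {-2}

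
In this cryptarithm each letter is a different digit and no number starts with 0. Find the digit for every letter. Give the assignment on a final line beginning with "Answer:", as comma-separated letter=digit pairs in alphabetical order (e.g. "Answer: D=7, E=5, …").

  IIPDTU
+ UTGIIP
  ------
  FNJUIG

Step 1. [col 1: U + P ≡ G (mod 10)] several values work for U in column 1 (U + P ≡ G (mod 10), carry-in 0); try U=2. So U=2.
Step 2. [col 1: U + P ≡ G (mod 10)] no forcing yet in column 1 (carry-in 0); P=4 is free and consistent — try it ⇒ P=4.
Step 3. [col 1: U + P ≡ G (mod 10)] column 1: given U=2, P=4, carry-in 0, and digits 2,4 already taken and all letters distinct, U+P≡G (mod 10) forces G=6 ⇒ G=6.
Step 4. [col 2: T + I ≡ I (mod 10)] column 2: given nothing yet, carry-in 0, and digits 2,4,6 already taken and all letters distinct, T+I≡I (mod 10) forces T=0 ⇒ T=0.
Step 5. [col 2: T + I ≡ I (mod 10)] column 2 (T + I ≡ I (mod 10), carry-in 0) doesn't pin I yet; pick I=7 and continue, so I=7.
Step 6. [col 3: D + I ≡ U (mod 10)] from column 3 (I=7, U=2, carry-in 0, digits 0,2,4,6,7 already taken and all letters distinct): D must equal 5. So D=5.
Step 7. [col 4: P + G ≡ J (mod 10)] column 4: given P=4, G=6, carry-in 1, and digits 0,2,4,5,6,7 already taken and all letters distinct, P+G≡J (mod 10) forces J=1 ⇒ J=1.
Step 8. [col 5: I + T ≡ N (mod 10)] column 5 reads I+T+carry(1)=N with I=7, T=0; with digits 0,1,2,4,5,6,7 already taken and all letters distinct, the only value for N is 8. So N=8.
Step 9. [col 6: I + U ≡ F (mod 10)] column 6 reads I+U+carry(0)=F with I=7, U=2; with digits 0,1,2,4,5,6,7,8 already taken and all letters distinct, the only value for F is 9, so F=9.

Answer: D=5, F=9, G=6, I=7, J=1, N=8, P=4, T=0, U=2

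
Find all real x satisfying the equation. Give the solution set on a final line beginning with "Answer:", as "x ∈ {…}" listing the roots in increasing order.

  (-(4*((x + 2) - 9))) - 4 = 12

Step 1. [(-(4*((x + 2) - 9))) - 4 = 12] 4 comes off first (add 4) ⇒ sub: -(4*((x + 2) - 9)) = 16.
Step 2. [-(4*((x + 2) - 9)) = 16] leading − — multiply by −1, so neg: 4*((x + 2) - 9) = -16.
Step 3. [4*((x + 2) - 9) = -16] 4·(inner) — divide through by 4 ⇒ div: (x + 2) - 9 = -4.
Step 4. [(x + 2) - 9 = -4] peel the -9: add 9 from each side ⇒ sub: x + 2 = 5.
Step 5. [x + 2 = 5] the outer +2 inverts by subtracting 2, so sub: x = 3.

Answer: x ∈ {3}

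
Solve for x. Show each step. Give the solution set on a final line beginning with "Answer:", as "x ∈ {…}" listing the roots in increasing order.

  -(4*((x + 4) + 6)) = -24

Step 1. [-(4*((x + 4) + 6)) = -24] LHS negated; negate both sides, so neg: 4*((x + 4) + 6) = 24.
Step 2. [4*((x + 4) + 6) = 24] 4 out front; divide by 4. So div: (x + 4) + 6 = 6.
Step 3. [(x + 4) + 6 = 6] +6 is outermost — subtract 6 both sides, so sub: x + 4 = 0.
Step 4. [x + 4 = 0] subtract 4: x sits inside (… + 4), so sub: x = -4.

Answer: x ∈ {-4}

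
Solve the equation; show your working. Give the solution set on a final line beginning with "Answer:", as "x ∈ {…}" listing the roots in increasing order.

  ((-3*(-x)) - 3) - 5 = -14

Step 1. [((-3*(-x)) - 3) - 5 = -14] peel the -5: add 5 from each side. So sub: (-3*(-x)) - 3 = -9.
Step 2. [(-3*(-x)) - 3 = -9] common factor -3 (LHS and -9) — divide through ⇒ factor: (-x) + 1 = 3.
Step 3. [(-x) + 1 = 3] peel the +1: subtract 1 from each side, so sub: -x = 2.
Step 4. [-x = 2] LHS negated; negate both sides, so neg: x = -2.

Answer: x ∈ {-2}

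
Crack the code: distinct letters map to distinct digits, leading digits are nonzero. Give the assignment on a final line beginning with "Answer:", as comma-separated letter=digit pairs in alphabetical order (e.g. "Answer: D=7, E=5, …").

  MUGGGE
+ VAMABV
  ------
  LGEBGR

Step 1. [col 1: E + V ≡ R (mod 10)] several values work for V in column 1 (E + V ≡ R (mod 10), carry-in 0); try V=1. So V=1.
Step 2. [col 1: E + V ≡ R (mod 10)] no forcing yet in column 1 (carry-in 0); R=7 is free and consistent — try it ⇒ R=7.
Step 3. [col 1: E + V ≡ R (mod 10)] column 1 reads E+V+carry(0)=R with V=1, R=7; with digits 1,7 already taken and all letters distinct, the only value for E is 6 ⇒ E=6.
Step 4. [col 2: G + B ≡ G (mod 10)] column 2 reads G+B+carry(0)=G with nothing yet; with digits 1,6,7 already taken and all letters distinct, the only value for B is 0, so B=0.
Step 5. [col 2: G + B ≡ G (mod 10)] several values work for G in column 2 (G + B ≡ G (mod 10), carry-in 0); try G=2, so G=2.
Step 6. [col 3: G + A ≡ B (mod 10)] from column 3 (G=2, B=0, carry-in 0, digits 0,1,2,6,7 already taken and all letters distinct): A must equal 8. So A=8.
Step 7. [col 4: G + M ≡ E (mod 10)] in column 4 we have G+M≡E with carry-in 1; given G=2, E=6 and digits 0,1,2,6,7,8 already taken and all letters distinct, that pins M to 3 ⇒ M=3.
Step 8. [col 5: U + A ≡ G (mod 10)] column 5: given A=8, G=2, carry-in 0, and digits 0,1,2,3,6,7,8 already taken and all letters distinct, U+A≡G (mod 10) forces U=4. So U=4.
Step 9. [col 6: M + V ≡ L (mod 10)] from column 6 (M=3, V=1, carry-in 1, digits 0,1,2,3,4,6,7,8 already taken and all letters distinct): L must equal 5, so L=5.

Answer: A=8, B=0, E=6, G=2, L=5, M=3, R=7, U=4, V=1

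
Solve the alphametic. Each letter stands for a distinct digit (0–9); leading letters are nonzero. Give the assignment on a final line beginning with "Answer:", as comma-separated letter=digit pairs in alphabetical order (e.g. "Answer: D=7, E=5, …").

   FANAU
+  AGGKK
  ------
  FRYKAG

Step 1. [col 1: U + K ≡ G (mod 10)] column 1 (U + K ≡ G (mod 10), carry-in 0) doesn't pin K yet; pick K=9 and continue, so K=9.
Step 2. [col 1: U + K ≡ G (mod 10)] no forcing yet in column 1 (carry-in 0); U=7 is free and consistent — try it, so U=7.
Step 3. [col 1: U + K ≡ G (mod 10)] column 1: given U=7, K=9, carry-in 0, and digits 7,9 already taken and all letters distinct, U+K≡G (mod 10) forces G=6, so G=6.
Step 4. [F] adding two 5-digit numbers gives at most 5+1 digits, and here it does — F is that final carry and must be 1, so F=1.
Step 5. [col 2: A + K ≡ A (mod 10)] several values work for A in column 2 (A + K ≡ A (mod 10), carry-in 1); try A=8, so A=8.
Step 6. [col 3: N + G ≡ K (mod 10)] column 3 reads N+G+carry(1)=K with G=6, K=9; with digits 1,6,7,8,9 already taken and all letters distinct, the only value for N is 2 ⇒ N=2.
Step 7. [col 4: A + G ≡ Y (mod 10)] column 4 reads A+G+carry(0)=Y with A=8, G=6; with digits 1,2,6,7,8,9 already taken and all letters distinct, the only value for Y is 4. So Y=4.
Step 8. [col 5: F + A ≡ R (mod 10)] from column 5 (F=1, A=8, carry-in 1, digits 1,2,4,6,7,8,9 already taken and all letters distinct): R must equal 0, so R=0.

Answer: A=8, F=1, G=6, K=9, N=2, R=0, U=7, Y=4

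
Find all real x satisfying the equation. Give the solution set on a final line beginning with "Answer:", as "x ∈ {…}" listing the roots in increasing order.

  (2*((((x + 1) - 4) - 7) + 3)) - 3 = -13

Step 1. [(2*((((x + 1) - 4) - 7) + 3)) - 3 = -13] -3 is outermost — add 3 both sides, so sub: 2*((((x + 1) - 4) - 7) + 3) = -10.
Step 2. [2*((((x + 1) - 4) - 7) + 3) = -10] leading coefficient 2: divide by 2, so div: (((x + 1) - 4) - 7) + 3 = -5.
Step 3. [(((x + 1) - 4) - 7) + 3 = -5] the outer +3 inverts by subtracting 3. So sub: ((x + 1) - 4) - 7 = -8.
Step 4. [((x + 1) - 4) - 7 = -8] -7 is outermost — add 7 both sides, so sub: (x + 1) - 4 = -1.
Step 5. [(x + 1) - 4 = -1] peel the -4: add 4 from each side. So sub: x + 1 = 3.
Step 6. [x + 1 = 3] peel the +1: subtract 1 from each side ⇒ sub: x = 2.

Answer: x ∈ {2}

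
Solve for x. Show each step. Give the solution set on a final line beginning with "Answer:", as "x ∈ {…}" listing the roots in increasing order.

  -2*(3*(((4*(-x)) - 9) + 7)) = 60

Step 1. [-2*(3*(((4*(-x)) - 9) + 7)) = 60] -2·(inner) — divide through by -2. So div: 3*(((4*(-x)) - 9) + 7) = -30.
Step 2. [3*(((4*(-x)) - 9) + 7) = -30] 3·(inner) — divide through by 3 ⇒ div: ((4*(-x)) - 9) + 7 = -10.
Step 3. [((4*(-x)) - 9) + 7 = -10] subtract 7: x sits inside (… + 7). So sub: (4*(-x)) - 9 = -17.
Step 4. [(4*(-x)) - 9 = -17] 9 comes off first (add 9) ⇒ sub: 4*(-x) = -8.
Step 5. [4*(-x) = -8] LHS = 4·(…); ÷4 both sides, so div: -x = -2.
Step 6. [-x = -2] flip signs both sides, so neg: x = 2.

Answer: x ∈ {2}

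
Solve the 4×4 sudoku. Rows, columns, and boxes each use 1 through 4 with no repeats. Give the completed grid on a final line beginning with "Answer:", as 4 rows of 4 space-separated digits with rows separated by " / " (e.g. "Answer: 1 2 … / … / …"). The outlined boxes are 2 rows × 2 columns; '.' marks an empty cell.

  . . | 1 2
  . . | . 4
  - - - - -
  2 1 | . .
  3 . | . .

Step 1. [r4c2∈{4}] r4c2 is down to just 4 ⇒ r4c2=4.
Step 2. [r2c3∈{3}] r2c3 is down to just 3, so r2c3=3.
Step 3. [r3c4∈{3}] only 3 remains possible at r3c4, so r3c4=3.
Step 4. [r1c1∈{4}] only 4 remains possible at r1c1 ⇒ r1c1=4.
Step 5. [r4c4∈{1}] only 1 remains possible at r4c4. So r4c4=1.
Step 6. [r2c1∈{1}] only 1 remains possible at r2c1. So r2c1=1.
Step 7. [r4c3∈{2}] only 2 remains possible at r4c3, so r4c3=2.
Step 8. [r1c2∈{3}] only 3 remains possible at r1c2. So r1c2=3.
Step 9. [r2c2∈{2}] r2c2 is down to just 2, so r2c2=2.
Step 10. [r3c3∈{4}] nothing but 4 survives at r3c3. So r3c3=4.

Answer: 4 3 1 2 / 1 2 3 4 / 2 1 4 3 / 3 4 2 1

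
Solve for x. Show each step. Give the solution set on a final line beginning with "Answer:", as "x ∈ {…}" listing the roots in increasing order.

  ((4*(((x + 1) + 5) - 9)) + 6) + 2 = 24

Step 1. [((4*(((x + 1) + 5) - 9)) + 6) + 2 = 24] peel the +2: subtract 2 from each side. So sub: (4*(((x + 1) + 5) - 9)) + 6 = 22.
Step 2. [(4*(((x + 1) + 5) - 9)) + 6 = 22] +6 is outermost — subtract 6 both sides. So sub: 4*(((x + 1) + 5) - 9) = 16.
Step 3. [4*(((x + 1) + 5) - 9) = 16] 4 out front; divide by 4. So div: ((x + 1) + 5) - 9 = 4.
Step 4. [((x + 1) + 5) - 9 = 4] add 9: x sits inside (… - 9), so sub: (x + 1) + 5 = 13.
Step 5. [(x + 1) + 5 = 13] 5 comes off first (subtract 5), so sub: x + 1 = 8.
Step 6. [x + 1 = 8] 1 comes off first (subtract 1). So sub: x = 7.

Answer: x ∈ {7}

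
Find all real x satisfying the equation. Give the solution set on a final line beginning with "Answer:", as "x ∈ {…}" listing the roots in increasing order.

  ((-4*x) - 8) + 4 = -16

Step 1. [((-4*x) - 8) + 4 = -16] subtract 4: x sits inside (… + 4) ⇒ sub: (-4*x) - 8 = -20.
Step 2. [(-4*x) - 8 = -20] 8 comes off first (add 8), so sub: -4*x = -12.
Step 3. [-4*x = -12] leading coefficient -4: divide by -4 ⇒ div: x = 3.

Answer: x ∈ {3}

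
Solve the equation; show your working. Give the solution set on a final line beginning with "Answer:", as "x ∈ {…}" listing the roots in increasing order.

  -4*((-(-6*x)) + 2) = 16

Step 1. [-4*((-(-6*x)) + 2) = 16] divide by the outer -4, so div: (-(-6*x)) + 2 = -4.
Step 2. [(-(-6*x)) + 2 = -4] +2 is outermost — subtract 2 both sides ⇒ sub: -(-6*x) = -6.
Step 3. [-(-6*x) = -6] LHS negated; negate both sides ⇒ neg: -6*x = 6.
Step 4. [-6*x = 6] leading coefficient -6: divide by -6, so div: x = -1.

Answer: x ∈ {-1}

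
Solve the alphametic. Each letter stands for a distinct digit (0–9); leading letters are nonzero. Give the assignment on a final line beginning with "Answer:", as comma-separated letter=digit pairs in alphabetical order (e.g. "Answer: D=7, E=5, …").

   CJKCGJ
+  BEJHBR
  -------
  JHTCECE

Step 1. [col 1: J + R ≡ E (mod 10)] several values work for R in column 1 (J + R ≡ E (mod 10), carry-in 0); try R=8 ⇒ R=8.
Step 2. [col 1: J + R ≡ E (mod 10)] J=1 is one option consistent with column 1 (J + R ≡ E (mod 10), carry-in 0) — take it ⇒ J=1.
Step 3. [col 1: J + R ≡ E (mod 10)] from column 1 (J=1, R=8, carry-in 0, digits 1,8 already taken and all letters distinct): E must equal 9 ⇒ E=9.
Step 4. [col 2: G + B ≡ C (mod 10)] no forcing yet in column 2 (carry-in 0); G=3 is free and consistent — try it ⇒ G=3.
Step 5. [col 2: G + B ≡ C (mod 10)] column 2 (G + B ≡ C (mod 10), carry-in 0) doesn't pin C yet; pick C=7 and continue. So C=7.
Step 6. [col 2: G + B ≡ C (mod 10)] column 2 reads G+B+carry(0)=C with G=3, C=7; with digits 1,3,7,8,9 already taken and all letters distinct, the only value for B is 4. So B=4.
Step 7. [col 3: C + H ≡ E (mod 10)] column 3 reads C+H+carry(0)=E with C=7, E=9; with digits 1,3,4,7,8,9 already taken and all letters distinct, the only value for H is 2. So H=2.
Step 8. [col 4: K + J ≡ C (mod 10)] in column 4 we have K+J≡C with carry-in 0; given J=1, C=7 and digits 1,2,3,4,7,8,9 already taken and all letters distinct, that pins K to 6. So K=6.
Step 9. [col 5: J + E ≡ T (mod 10)] column 5 reads J+E+carry(0)=T with J=1, E=9; with digits 1,2,3,4,6,7,8,9 already taken and all letters distinct, the only value for T is 0, so T=0.

Answer: B=4, C=7, E=9, G=3, H=2, J=1, K=6, R=8, T=0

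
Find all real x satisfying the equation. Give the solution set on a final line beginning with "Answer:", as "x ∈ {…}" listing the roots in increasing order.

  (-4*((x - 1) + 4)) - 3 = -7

Step 1. [(-4*((x - 1) + 4)) - 3 = -7] the outer -3 inverts by adding 3, so sub: -4*((x - 1) + 4) = -4.
Step 2. [-4*((x - 1) + 4) = -4] leading coefficient -4: divide by -4, so div: (x - 1) + 4 = 1.
Step 3. [(x - 1) + 4 = 1] the outer +4 inverts by subtracting 4. So sub: x - 1 = -3.
Step 4. [x - 1 = -3] -1 is outermost — add 1 both sides. So sub: x = -2.

Answer: x ∈ {-2}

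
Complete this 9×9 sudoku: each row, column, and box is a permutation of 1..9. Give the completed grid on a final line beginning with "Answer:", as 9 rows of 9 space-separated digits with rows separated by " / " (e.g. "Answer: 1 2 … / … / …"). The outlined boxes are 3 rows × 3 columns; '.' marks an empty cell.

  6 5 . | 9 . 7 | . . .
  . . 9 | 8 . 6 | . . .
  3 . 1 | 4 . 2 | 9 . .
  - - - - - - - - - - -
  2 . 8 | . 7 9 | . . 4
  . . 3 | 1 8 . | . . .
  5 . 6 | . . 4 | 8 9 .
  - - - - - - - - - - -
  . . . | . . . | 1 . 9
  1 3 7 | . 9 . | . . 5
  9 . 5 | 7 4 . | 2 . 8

Step 1. [r7c5∈{2,3,5,6}] 6 has one home in col 5: r7c5. So r7c5=6.
Step 2. [r1c8∈{1,2,3,4,8}] row 1 places 8 nowhere but r1c8, so r1c8=8.
Step 3. [r7c8∈{3,4,7}] row 7 places 7 nowhere but r7c8, so r7c8=7.
Step 4. [r9c8∈{3,6}] box 9 places 3 nowhere but r9c8. So r9c8=3.
Step 5. [r4c4∈{3,5,6}] in col 4, 6 fits only at r4c4 ⇒ r4c4=6.
Step 6. [r4c7∈{3,5}] across row 4, 3 lands solely at r4c7 ⇒ r4c7=3.
Step 7. [r4c8∈{1,5}] row 4 places 5 nowhere but r4c8 ⇒ r4c8=5.
Step 8. [r2c8∈{1,2,4}] r2c8 is the only open cell in col 8 admitting 1. So r2c8=1.
Step 9. [r6c9∈{1,2,7}] in col 9, 1 fits only at r6c9, so r6c9=1.
Step 10. [r6c2∈{7}] nothing but 7 survives at r6c2. So r6c2=7.
Step 11. [r3c9∈{6,7}] in row 3, 7 fits only at r3c9 ⇒ r3c9=7.
Step 12. [r1c7∈{4}] only 4 remains possible at r1c7. So r1c7=4.
Step 13. [r1c3∈{2}] only 2 remains possible at r1c3, so r1c3=2.
Step 14. [r7c1∈{4,8}] 8 has one home in col 1: r7c1, so r7c1=8.
Step 15. [r5c9∈{2,6}] col 9 places 6 nowhere but r5c9, so r5c9=6.
Step 16. [r2c2∈{4}] only 4 remains possible at r2c2, so r2c2=4.
Step 17. [r7c4∈{2,3,5}] in col 4, 5 fits only at r7c4 ⇒ r7c4=5.
Step 18. [r6c4∈{2,3}] 3 has one home in col 4: r6c4, so r6c4=3.
Step 19. [r1c9∈{3}] nothing but 3 survives at r1c9. So r1c9=3.
Step 20. [r3c5∈{5}] only 5 remains possible at r3c5, so r3c5=5.
Step 21. [r8c7∈{6}] r8c7's peers cover all but 6. So r8c7=6.
Step 22. [r2c7∈{5}] r2c7 has the single candidate 5 ⇒ r2c7=5.
Step 23. [r9c2∈{6}] only 6 remains possible at r9c2, so r9c2=6.
Step 24. [r7c3∈{4}] r7c3 has the single candidate 4. So r7c3=4.
Step 25. [r5c7∈{7}] only 7 remains possible at r5c7. So r5c7=7.
Step 26. [r3c8∈{6}] only 6 remains possible at r3c8 ⇒ r3c8=6.
Step 27. [r5c1∈{4}] nothing but 4 survives at r5c1 ⇒ r5c1=4.
Step 28. [r7c6∈{3}] nothing but 3 survives at r7c6, so r7c6=3.
Step 29. [r2c5∈{3}] r2c5 is down to just 3, so r2c5=3.
Step 30. [r8c6∈{8}] r8c6's peers cover all but 8. So r8c6=8.
Step 31. [r8c8∈{4}] r8c8's peers cover all but 4. So r8c8=4.
Step 32. [r5c6∈{5}] only 5 remains possible at r5c6, so r5c6=5.
Step 33. [r8c4∈{2}] r8c4 is down to just 2, so r8c4=2.
Step 34. [r7c2∈{2}] r7c2 has the single candidate 2, so r7c2=2.
Step 35. [r1c5∈{1}] r1c5's peers cover all but 1, so r1c5=1.
Step 36. [r6c5∈{2}] r6c5 is down to just 2. So r6c5=2.
Step 37. [r4c2∈{1}] only 1 remains possible at r4c2 ⇒ r4c2=1.
Step 38. [r3c2∈{8}] r3c2 is down to just 8, so r3c2=8.
Step 39. [r9c6∈{1}] r9c6 has the single candidate 1. So r9c6=1.
Step 40. [r2c9∈{2}] r2c9 is down to just 2 ⇒ r2c9=2.
Step 41. [r2c1∈{7}] r2c1 has the single candidate 7 ⇒ r2c1=7.
Step 42. [r5c2∈{9}] only 9 remains possible at r5c2 ⇒ r5c2=9.
Step 43. [r5c8∈{2}] r5c8 has the single candidate 2 ⇒ r5c8=2.

Answer: 6 5 2 9 1 7 4 8 3 / 7 4 9 8 3 6 5 1 2 / 3 8 1 4 5 2 9 6 7 / 2 1 8 6 7 9 3 5 4 / 4 9 3 1 8 5 7 2 6 / 5 7 6 3 2 4 8 9 1 / 8 2 4 5 6 3 1 7 9 / 1 3 7 2 9 8 6 4 5 / 9 6 5 7 4 1 2 3 8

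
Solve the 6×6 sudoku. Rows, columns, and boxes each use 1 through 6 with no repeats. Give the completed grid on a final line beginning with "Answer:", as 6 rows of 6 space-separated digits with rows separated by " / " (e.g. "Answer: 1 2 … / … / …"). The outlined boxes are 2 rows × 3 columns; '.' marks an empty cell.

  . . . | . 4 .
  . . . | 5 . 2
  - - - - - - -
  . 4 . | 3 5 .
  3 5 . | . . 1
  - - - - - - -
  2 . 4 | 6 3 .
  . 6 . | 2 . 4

Step 1. [r6c3∈{1,3,5}] in row 6, 3 fits only at r6c3 ⇒ r6c3=3.
Step 2. [r3c6∈{6}] nothing but 6 survives at r3c6 ⇒ r3c6=6.
Step 3. [r1c3∈{1,2,5,6}] col 3 places 5 nowhere but r1c3 ⇒ r1c3=5.
Step 4. [r3c1∈{1}] r3c1 has the single candidate 1. So r3c1=1.
Step 5. [r2c3∈{1,6}] 1 has one home in col 3: r2c3. So r2c3=1.
Step 6. [r2c1∈{4,6}] 4 has one home in row 2: r2c1. So r2c1=4.
Step 7. [r2c2∈{3}] nothing but 3 survives at r2c2. So r2c2=3.
Step 8. [r4c5∈{2}] r4c5 is down to just 2. So r4c5=2.
Step 9. [r5c2∈{1}] r5c2 is down to just 1. So r5c2=1.
Step 10. [r1c1∈{6}] r1c1 is down to just 6. So r1c1=6.
Step 11. [r1c2∈{2}] nothing but 2 survives at r1c2. So r1c2=2.
Step 12. [r1c4∈{1}] r1c4's peers cover all but 1, so r1c4=1.
Step 13. [r4c3∈{6}] only 6 remains possible at r4c3 ⇒ r4c3=6.
Step 14. [r1c6∈{3}] only 3 remains possible at r1c6. So r1c6=3.
Step 15. [r6c5∈{1}] r6c5's peers cover all but 1 ⇒ r6c5=1.
Step 16. [r2c5∈{6}] only 6 remains possible at r2c5. So r2c5=6.
Step 17. [r5c6∈{5}] nothing but 5 survives at r5c6. So r5c6=5.
Step 18. [r3c3∈{2}] r3c3 has the single candidate 2. So r3c3=2.
Step 19. [r6c1∈{5}] r6c1's peers cover all but 5 ⇒ r6c1=5.
Step 20. [r4c4∈{4}] nothing but 4 survives at r4c4. So r4c4=4.

Answer: 6 2 5 1 4 3 / 4 3 1 5 6 2 / 1 4 2 3 5 6 / 3 5 6 4 2 1 / 2 1 4 6 3 5 / 5 6 3 2 1 4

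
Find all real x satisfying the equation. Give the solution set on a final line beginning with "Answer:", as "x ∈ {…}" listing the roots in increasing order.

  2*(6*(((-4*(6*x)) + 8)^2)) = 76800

Step 1. [2*(6*(((-4*(6*x)) + 8)^2)) = 76800] divide by the outer 2 ⇒ div: 6*(((-4*(6*x)) + 8)^2) = 38400.
Step 2. [6*(((-4*(6*x)) + 8)^2) = 38400] divide by the outer 6, so div: ((-4*(6*x)) + 8)^2 = 6400.
Step 3. [((-4*(6*x)) + 8)^2 = 6400] √ both sides: 6400 ≥ 0 gives two branches ⇒ sqrt: (-4*(6*x)) + 8 = 80 or -80.
Step 4. [(-4*(6*x)) + 8 = 80 or -80] -4 divides every term; factor it out, so factor: (6*x) - 2 = -20 or 20.
Step 5. [(6*x) - 2 = -20 or 20] -2 is outermost — add 2 both sides ⇒ sub: 6*x = -18 or 22.
Step 6. [6*x = -18 or 22] 6·(inner) — divide through by 6 ⇒ div: x = -3 or 11/3.

Answer: x ∈ {-3, 11/3}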